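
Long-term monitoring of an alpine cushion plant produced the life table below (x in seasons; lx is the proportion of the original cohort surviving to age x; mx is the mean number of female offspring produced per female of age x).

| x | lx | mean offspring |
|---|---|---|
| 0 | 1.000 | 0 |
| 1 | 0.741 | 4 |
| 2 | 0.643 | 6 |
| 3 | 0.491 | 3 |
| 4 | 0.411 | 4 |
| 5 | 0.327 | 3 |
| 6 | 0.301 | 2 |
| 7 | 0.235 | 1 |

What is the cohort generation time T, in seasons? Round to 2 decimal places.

lx·mx: 0, 2.964, 3.858, 1.473, 1.644, 0.981, 0.602, 0.235 → R0 = 11.757
x·lx·mx: 0, 2.964, 7.716, 4.419, 6.576, 4.905, 3.612, 1.645 → Σ = 31.837
T = 31.837 / 11.757 = 2.707919… → 2.71

2.71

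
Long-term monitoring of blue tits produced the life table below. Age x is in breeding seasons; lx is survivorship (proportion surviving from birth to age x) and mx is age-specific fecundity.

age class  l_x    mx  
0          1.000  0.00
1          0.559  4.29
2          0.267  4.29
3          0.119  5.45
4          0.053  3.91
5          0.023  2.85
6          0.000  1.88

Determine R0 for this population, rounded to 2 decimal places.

4.46

lx·mx by age: 0, 2.39811, 1.14543, 0.64855, 0.20723, 0.06555, 0
R0 = Σ lx·mx = 4.46487 → 4.46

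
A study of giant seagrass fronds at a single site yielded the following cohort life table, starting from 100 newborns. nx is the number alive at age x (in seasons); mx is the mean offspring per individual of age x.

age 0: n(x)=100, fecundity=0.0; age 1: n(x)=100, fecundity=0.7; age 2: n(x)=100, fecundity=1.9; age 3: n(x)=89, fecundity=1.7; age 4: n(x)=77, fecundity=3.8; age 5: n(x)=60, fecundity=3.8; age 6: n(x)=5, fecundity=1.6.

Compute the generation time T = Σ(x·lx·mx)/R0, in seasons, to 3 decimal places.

3.471

lx = nx/n0 = nx/100: 1, 1, 1, 0.89, 0.77, 0.6, 0.05
lx·mx: 0, 0.7, 1.9, 1.513, 2.926, 2.28, 0.08 → R0 = 9.399
x·lx·mx: 0, 0.7, 3.8, 4.539, 11.704, 11.4, 0.48 → Σ = 32.623
T = 32.623 / 9.399 = 3.470901… → 3.471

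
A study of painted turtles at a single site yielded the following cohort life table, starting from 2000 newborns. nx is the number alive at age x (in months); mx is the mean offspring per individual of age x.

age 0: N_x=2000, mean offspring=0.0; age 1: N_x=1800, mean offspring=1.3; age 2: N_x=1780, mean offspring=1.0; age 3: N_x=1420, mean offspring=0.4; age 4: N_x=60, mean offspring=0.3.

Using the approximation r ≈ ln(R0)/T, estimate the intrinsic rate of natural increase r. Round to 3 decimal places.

lx = nx/n0 = nx/2000: 1, 0.9, 0.89, 0.71, 0.03
R0 = Σ lx·mx = 0 + 1.17 + 0.89 + 0.284 + 0.009 = 2.353
Σ x·lx·mx = 3.838; T = 3.838/2.353 = 1.63111…
r ≈ ln(R0)/T = ln(2.353)/1.63111… = 0.52461… → 0.525

0.525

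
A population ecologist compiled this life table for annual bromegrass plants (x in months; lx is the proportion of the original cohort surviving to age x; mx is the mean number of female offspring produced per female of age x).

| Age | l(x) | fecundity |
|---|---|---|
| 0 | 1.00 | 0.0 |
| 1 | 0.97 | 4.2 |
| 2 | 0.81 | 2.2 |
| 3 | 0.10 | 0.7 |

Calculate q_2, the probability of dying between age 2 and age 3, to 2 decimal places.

0.88

q_2 = (l_2 − l_3) / l_2 = (0.81 − 0.1) / 0.81
     = 0.71 / 0.81 = 0.876543… → 0.88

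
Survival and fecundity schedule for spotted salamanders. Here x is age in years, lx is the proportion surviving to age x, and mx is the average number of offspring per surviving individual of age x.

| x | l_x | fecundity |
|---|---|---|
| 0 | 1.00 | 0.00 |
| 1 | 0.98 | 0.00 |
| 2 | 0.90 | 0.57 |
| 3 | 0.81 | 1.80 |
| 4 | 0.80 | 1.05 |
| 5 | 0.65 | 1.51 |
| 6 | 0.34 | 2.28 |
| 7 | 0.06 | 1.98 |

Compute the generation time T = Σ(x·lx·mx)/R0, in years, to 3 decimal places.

4.086

lx·mx: 0, 0, 0.513, 1.458, 0.84, 0.9815, 0.7752, 0.1188 → R0 = 4.6865
x·lx·mx: 0, 0, 1.026, 4.374, 3.36, 4.9075, 4.6512, 0.8316 → Σ = 19.1503
T = 19.1503 / 4.6865 = 4.086269… → 4.086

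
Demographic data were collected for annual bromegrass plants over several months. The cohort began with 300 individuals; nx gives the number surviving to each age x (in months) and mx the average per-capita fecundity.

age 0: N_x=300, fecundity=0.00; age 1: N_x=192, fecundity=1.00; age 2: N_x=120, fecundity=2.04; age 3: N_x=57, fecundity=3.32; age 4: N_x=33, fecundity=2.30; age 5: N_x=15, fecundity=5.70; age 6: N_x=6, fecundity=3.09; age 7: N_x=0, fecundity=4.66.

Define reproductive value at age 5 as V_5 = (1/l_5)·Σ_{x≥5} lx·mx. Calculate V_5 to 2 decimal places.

6.94

lx = nx/n0 = nx/300: 1, 0.64, 0.4, 0.19, 0.11, 0.05, 0.02, 0
lx·mx for x ≥ 5: 0.285, 0.0618, 0 → sum = 0.3468
V_5 = 0.3468 / l_5 = 0.3468 / 0.05 = 6.936 → 6.94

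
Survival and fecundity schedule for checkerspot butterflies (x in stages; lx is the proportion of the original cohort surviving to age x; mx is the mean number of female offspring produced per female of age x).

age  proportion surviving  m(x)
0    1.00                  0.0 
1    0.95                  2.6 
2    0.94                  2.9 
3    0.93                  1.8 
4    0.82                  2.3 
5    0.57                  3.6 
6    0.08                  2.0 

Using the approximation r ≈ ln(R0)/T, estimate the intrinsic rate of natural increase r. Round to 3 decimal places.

0.828

R0 = Σ lx·mx = 0 + 2.47 + 2.726 + 1.674 + 1.886 + 2.052 + 0.16 = 10.968
Σ x·lx·mx = 31.708; T = 31.708/10.968 = 2.89096…
r ≈ ln(R0)/T = ln(10.968)/2.89096… = 0.82844… → 0.828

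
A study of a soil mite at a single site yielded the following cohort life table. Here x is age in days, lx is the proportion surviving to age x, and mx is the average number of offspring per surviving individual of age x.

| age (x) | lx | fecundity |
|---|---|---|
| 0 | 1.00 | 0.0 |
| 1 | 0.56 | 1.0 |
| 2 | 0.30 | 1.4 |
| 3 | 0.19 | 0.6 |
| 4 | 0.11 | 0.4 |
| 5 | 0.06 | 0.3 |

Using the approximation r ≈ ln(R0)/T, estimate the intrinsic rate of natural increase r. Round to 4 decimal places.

0.0835

R0 = Σ lx·mx = 0 + 0.56 + 0.42 + 0.114 + 0.044 + 0.018 = 1.156
Σ x·lx·mx = 2.008; T = 2.008/1.156 = 1.73702…
r ≈ ln(R0)/T = ln(1.156)/1.73702… = 0.083456… → 0.0835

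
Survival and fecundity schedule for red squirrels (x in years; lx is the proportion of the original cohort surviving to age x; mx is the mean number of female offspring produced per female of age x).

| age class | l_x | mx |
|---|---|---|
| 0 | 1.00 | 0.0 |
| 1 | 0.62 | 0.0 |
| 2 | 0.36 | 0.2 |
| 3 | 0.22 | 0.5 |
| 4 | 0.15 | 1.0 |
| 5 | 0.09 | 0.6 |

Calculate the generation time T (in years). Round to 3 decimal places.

lx·mx: 0, 0, 0.072, 0.11, 0.15, 0.054 → R0 = 0.386
x·lx·mx: 0, 0, 0.144, 0.33, 0.6, 0.27 → Σ = 1.344
T = 1.344 / 0.386 = 3.481865… → 3.482

3.482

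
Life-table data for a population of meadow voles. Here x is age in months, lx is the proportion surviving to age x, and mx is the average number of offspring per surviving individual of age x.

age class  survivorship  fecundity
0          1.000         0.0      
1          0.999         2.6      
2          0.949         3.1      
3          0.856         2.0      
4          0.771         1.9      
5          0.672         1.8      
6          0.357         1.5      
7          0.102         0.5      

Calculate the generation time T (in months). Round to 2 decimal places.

lx·mx: 0, 2.5974, 2.9419, 1.712, 1.4649, 1.2096, 0.5355, 0.051 → R0 = 10.5123
x·lx·mx: 0, 2.5974, 5.8838, 5.136, 5.8596, 6.048, 3.213, 0.357 → Σ = 29.0948
T = 29.0948 / 10.5123 = 2.767691… → 2.77

2.77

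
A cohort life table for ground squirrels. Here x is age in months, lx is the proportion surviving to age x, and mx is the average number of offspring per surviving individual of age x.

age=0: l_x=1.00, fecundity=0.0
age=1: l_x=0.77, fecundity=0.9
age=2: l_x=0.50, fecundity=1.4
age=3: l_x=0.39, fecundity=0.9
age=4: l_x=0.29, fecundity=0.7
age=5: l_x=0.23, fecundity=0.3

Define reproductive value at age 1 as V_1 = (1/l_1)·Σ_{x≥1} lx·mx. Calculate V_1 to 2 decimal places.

lx·mx for x ≥ 1: 0.693, 0.7, 0.351, 0.203, 0.069 → sum = 2.016
V_1 = 2.016 / l_1 = 2.016 / 0.77 = 2.618182… → 2.62

2.62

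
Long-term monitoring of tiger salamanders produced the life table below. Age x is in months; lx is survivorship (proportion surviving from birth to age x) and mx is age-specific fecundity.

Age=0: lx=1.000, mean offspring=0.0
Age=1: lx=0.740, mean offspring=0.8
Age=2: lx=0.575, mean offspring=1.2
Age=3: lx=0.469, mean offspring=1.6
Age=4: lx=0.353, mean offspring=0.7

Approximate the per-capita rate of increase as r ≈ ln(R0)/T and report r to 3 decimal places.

0.360

R0 = Σ lx·mx = 0 + 0.592 + 0.69 + 0.7504 + 0.2471 = 2.2795
Σ x·lx·mx = 5.2116; T = 5.2116/2.2795 = 2.28629…
r ≈ ln(R0)/T = ln(2.2795)/2.28629… = 0.36039… → 0.360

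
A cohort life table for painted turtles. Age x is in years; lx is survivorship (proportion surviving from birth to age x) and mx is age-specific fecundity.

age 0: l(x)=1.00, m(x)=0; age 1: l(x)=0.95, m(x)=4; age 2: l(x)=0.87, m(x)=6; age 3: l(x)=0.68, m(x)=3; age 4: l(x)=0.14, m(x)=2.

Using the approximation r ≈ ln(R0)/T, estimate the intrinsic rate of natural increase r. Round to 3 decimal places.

1.282

R0 = Σ lx·mx = 0 + 3.8 + 5.22 + 2.04 + 0.28 = 11.34
Σ x·lx·mx = 21.48; T = 21.48/11.34 = 1.89418…
r ≈ ln(R0)/T = ln(11.34)/1.89418… = 1.282… → 1.282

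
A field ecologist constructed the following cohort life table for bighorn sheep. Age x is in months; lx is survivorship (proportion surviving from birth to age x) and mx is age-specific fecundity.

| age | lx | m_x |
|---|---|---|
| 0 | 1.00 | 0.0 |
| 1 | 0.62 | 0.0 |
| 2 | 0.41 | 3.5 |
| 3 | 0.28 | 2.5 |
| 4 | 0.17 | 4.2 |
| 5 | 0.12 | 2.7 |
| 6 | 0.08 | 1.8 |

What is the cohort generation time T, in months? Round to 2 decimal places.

3.11

lx·mx: 0, 0, 1.435, 0.7, 0.714, 0.324, 0.144 → R0 = 3.317
x·lx·mx: 0, 0, 2.87, 2.1, 2.856, 1.62, 0.864 → Σ = 10.31
T = 10.31 / 3.317 = 3.10823… → 3.11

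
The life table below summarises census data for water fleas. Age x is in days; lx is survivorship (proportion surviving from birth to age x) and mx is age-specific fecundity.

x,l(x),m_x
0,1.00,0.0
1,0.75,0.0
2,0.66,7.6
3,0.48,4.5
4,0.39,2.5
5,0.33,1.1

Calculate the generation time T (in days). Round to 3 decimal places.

2.611

lx·mx: 0, 0, 5.016, 2.16, 0.975, 0.363 → R0 = 8.514
x·lx·mx: 0, 0, 10.032, 6.48, 3.9, 1.815 → Σ = 22.227
T = 22.227 / 8.514 = 2.610641… → 2.611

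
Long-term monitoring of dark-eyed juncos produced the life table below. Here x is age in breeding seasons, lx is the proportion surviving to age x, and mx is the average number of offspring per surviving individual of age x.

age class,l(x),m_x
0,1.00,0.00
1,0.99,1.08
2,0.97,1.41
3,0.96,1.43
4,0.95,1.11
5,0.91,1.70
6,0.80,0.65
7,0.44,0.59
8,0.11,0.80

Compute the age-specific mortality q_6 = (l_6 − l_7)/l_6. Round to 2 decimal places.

q_6 = (l_6 − l_7) / l_6 = (0.8 − 0.44) / 0.8
     = 0.36 / 0.8 = 0.45 → 0.45

0.45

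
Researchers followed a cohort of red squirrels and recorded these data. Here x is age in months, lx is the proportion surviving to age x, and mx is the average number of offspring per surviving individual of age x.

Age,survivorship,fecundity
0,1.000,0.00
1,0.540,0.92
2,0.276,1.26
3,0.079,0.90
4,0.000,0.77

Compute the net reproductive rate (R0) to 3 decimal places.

0.916

lx·mx by age: 0, 0.4968, 0.34776, 0.0711, 0
R0 = Σ lx·mx = 0.91566 → 0.916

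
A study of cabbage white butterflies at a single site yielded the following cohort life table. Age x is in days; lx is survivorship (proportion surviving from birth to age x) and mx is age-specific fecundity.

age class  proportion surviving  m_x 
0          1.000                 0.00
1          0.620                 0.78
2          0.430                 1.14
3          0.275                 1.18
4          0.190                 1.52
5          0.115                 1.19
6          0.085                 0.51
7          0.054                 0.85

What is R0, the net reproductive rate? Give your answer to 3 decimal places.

1.813

lx·mx by age: 0, 0.4836, 0.4902, 0.3245, 0.2888, 0.13685, 0.04335, 0.0459
R0 = Σ lx·mx = 1.8132 → 1.813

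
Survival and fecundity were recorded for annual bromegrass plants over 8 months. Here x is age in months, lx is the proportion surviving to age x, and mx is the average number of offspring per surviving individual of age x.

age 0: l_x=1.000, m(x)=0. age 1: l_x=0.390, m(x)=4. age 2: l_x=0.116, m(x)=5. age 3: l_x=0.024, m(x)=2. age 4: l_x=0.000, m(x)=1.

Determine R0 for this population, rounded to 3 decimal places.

2.188

lx·mx by age: 0, 1.56, 0.58, 0.048, 0
R0 = Σ lx·mx = 2.188 → 2.188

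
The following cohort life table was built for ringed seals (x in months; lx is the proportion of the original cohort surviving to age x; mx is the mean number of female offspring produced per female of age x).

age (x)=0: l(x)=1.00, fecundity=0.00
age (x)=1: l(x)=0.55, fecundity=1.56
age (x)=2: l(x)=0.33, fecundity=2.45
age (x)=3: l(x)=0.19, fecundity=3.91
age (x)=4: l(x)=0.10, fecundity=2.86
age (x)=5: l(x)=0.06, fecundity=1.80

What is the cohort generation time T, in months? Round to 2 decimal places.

lx·mx: 0, 0.858, 0.8085, 0.7429, 0.286, 0.108 → R0 = 2.8034
x·lx·mx: 0, 0.858, 1.617, 2.2287, 1.144, 0.54 → Σ = 6.3877
T = 6.3877 / 2.8034 = 2.278555… → 2.28

2.28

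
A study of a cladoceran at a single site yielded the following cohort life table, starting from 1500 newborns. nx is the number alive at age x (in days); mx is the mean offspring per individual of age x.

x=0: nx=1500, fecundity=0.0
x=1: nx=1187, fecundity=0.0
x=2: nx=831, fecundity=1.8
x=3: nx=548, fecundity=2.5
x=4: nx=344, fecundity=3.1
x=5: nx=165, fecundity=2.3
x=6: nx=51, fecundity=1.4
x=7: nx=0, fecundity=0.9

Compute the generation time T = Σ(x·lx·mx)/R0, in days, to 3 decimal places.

lx = nx/n0 = nx/1500: 1, 0.79133…, 0.554, 0.36533…, 0.22933…, 0.11, 0.034, 0
lx·mx: 0, 0, 0.9972, 0.913333…, 0.710933…, 0.253, 0.0476, 0 → R0 = 2.922067…
x·lx·mx: 0, 0, 1.9944, 2.74…, 2.843733…, 1.265, 0.2856, 0 → Σ = 9.128733…
T = 9.128733… / 2.922067… = 3.124067… → 3.124

3.124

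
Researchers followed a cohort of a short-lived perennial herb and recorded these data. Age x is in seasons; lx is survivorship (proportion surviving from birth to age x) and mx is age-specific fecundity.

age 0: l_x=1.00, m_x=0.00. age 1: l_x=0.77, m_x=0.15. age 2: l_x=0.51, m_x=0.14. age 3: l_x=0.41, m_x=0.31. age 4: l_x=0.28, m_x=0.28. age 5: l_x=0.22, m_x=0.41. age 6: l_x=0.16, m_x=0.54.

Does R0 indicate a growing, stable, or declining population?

declining

R0 = Σ lx·mx = 0 + 0.1155 + 0.0714 + 0.1271 + 0.0784 + 0.0902 + 0.0864 = 0.569
R0 < 1, so the population is declining.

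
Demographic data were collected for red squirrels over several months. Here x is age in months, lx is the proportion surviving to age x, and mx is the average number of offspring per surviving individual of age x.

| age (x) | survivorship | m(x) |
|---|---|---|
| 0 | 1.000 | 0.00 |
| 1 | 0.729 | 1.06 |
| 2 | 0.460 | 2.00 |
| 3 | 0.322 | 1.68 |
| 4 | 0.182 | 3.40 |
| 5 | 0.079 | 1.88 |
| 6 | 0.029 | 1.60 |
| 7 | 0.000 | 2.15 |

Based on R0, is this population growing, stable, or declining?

R0 = Σ lx·mx = 0 + 0.77274 + 0.92 + 0.54096 + 0.6188 + 0.14852 + 0.0464 + 0 = 3.04742
R0 > 1, so the population is growing.

growing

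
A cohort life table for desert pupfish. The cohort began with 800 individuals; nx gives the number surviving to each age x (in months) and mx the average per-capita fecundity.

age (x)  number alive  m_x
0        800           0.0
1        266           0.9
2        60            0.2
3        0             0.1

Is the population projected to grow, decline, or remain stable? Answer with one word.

lx = nx/n0 = nx/800: 1, 0.3325, 0.075, 0
R0 = Σ lx·mx = 0 + 0.29925 + 0.015 + 0 = 0.31425
R0 < 1, so the population is declining.

declining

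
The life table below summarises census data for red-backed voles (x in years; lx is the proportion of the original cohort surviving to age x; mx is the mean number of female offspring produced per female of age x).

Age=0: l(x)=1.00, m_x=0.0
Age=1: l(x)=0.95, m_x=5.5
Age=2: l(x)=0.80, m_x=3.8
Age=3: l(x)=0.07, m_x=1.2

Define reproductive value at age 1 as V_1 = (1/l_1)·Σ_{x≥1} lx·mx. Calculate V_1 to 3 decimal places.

8.788

lx·mx for x ≥ 1: 5.225, 3.04, 0.084 → sum = 8.349
V_1 = 8.349 / l_1 = 8.349 / 0.95 = 8.788421… → 8.788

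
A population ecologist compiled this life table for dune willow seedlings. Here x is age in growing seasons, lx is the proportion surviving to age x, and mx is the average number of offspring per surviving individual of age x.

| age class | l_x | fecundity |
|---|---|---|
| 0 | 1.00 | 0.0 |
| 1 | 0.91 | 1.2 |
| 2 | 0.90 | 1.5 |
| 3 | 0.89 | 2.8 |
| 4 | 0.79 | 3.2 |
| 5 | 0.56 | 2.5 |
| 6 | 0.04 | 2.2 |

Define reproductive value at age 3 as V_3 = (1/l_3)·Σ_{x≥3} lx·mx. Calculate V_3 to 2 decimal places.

lx·mx for x ≥ 3: 2.492, 2.528, 1.4, 0.088 → sum = 6.508
V_3 = 6.508 / l_3 = 6.508 / 0.89 = 7.31236… → 7.31

7.31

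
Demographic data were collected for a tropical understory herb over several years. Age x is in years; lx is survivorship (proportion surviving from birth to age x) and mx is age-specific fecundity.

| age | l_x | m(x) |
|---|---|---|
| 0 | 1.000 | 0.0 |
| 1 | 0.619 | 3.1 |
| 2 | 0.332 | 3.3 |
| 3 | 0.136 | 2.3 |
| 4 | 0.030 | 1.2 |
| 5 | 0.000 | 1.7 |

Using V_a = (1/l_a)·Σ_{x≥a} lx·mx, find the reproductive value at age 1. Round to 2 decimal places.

lx·mx for x ≥ 1: 1.9189, 1.0956, 0.3128, 0.036, 0 → sum = 3.3633
V_1 = 3.3633 / l_1 = 3.3633 / 0.619 = 5.433441… → 5.43

5.43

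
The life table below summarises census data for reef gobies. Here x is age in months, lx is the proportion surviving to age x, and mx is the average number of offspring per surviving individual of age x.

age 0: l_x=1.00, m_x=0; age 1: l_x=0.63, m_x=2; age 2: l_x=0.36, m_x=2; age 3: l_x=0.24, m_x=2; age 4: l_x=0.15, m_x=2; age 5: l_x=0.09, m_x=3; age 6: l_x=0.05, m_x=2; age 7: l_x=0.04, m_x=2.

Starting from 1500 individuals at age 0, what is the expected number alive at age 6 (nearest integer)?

Expected survivors = N0 · l_6 = 1500 × 0.05 = 75 → 75

75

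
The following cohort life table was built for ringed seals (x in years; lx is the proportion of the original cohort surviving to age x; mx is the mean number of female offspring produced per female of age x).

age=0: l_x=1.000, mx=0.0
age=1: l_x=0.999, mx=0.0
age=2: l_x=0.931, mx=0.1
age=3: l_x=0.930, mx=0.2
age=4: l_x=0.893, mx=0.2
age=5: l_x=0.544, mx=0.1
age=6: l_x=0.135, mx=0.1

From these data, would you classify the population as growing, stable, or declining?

declining

R0 = Σ lx·mx = 0 + 0 + 0.0931 + 0.186 + 0.1786 + 0.0544 + 0.0135 = 0.5256
R0 < 1, so the population is declining.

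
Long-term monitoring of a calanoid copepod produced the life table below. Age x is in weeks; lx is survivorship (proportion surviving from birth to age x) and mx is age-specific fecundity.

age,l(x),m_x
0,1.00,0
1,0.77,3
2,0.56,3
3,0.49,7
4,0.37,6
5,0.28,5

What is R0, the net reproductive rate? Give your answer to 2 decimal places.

11.04

lx·mx by age: 0, 2.31, 1.68, 3.43, 2.22, 1.4
R0 = Σ lx·mx = 11.04 → 11.04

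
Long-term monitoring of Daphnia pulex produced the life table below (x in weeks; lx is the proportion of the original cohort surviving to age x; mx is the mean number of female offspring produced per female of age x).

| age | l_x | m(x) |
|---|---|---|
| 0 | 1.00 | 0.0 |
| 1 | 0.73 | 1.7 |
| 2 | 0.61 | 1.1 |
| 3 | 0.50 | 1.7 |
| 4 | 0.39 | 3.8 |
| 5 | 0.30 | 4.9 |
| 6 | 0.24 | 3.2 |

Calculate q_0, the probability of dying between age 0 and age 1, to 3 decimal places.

0.270

q_0 = (l_0 − l_1) / l_0 = (1 − 0.73) / 1
     = 0.27 / 1 = 0.27 → 0.270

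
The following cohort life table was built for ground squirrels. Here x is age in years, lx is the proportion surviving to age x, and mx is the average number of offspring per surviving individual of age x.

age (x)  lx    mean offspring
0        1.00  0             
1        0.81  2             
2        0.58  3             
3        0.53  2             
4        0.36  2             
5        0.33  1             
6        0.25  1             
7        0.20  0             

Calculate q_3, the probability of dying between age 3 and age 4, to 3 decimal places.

0.321

q_3 = (l_3 − l_4) / l_3 = (0.53 − 0.36) / 0.53
     = 0.17 / 0.53 = 0.320755… → 0.321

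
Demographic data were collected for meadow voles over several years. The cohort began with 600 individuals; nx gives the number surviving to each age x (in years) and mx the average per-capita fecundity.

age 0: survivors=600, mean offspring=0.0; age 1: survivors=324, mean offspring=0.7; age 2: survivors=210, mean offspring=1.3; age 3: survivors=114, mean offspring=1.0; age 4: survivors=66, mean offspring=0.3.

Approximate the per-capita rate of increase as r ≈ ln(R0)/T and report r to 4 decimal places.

lx = nx/n0 = nx/600: 1, 0.54, 0.35, 0.19, 0.11
R0 = Σ lx·mx = 0 + 0.378 + 0.455 + 0.19 + 0.033 = 1.056
Σ x·lx·mx = 1.99; T = 1.99/1.056 = 1.88447…
r ≈ ln(R0)/T = ln(1.056)/1.88447… = 0.028914… → 0.0289

0.0289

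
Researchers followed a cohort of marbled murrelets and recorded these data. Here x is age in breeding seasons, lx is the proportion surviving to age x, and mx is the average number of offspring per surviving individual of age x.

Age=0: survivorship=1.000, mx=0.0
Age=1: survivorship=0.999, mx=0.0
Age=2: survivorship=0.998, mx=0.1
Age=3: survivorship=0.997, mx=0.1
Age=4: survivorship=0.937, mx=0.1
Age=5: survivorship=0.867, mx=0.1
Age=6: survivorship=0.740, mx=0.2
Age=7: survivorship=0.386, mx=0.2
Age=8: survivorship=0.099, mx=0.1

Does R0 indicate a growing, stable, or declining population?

R0 = Σ lx·mx = 0 + 0 + 0.0998 + 0.0997 + 0.0937 + 0.0867 + 0.148 + 0.0772 + 0.0099 = 0.615
R0 < 1, so the population is declining.

declining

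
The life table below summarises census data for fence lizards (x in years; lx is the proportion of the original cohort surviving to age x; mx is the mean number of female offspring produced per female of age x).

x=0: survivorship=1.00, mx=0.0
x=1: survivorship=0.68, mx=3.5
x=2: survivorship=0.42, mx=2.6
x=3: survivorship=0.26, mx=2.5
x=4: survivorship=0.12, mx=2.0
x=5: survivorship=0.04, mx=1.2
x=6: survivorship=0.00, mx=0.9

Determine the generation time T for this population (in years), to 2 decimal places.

lx·mx: 0, 2.38, 1.092, 0.65, 0.24, 0.048, 0 → R0 = 4.41
x·lx·mx: 0, 2.38, 2.184, 1.95, 0.96, 0.24, 0 → Σ = 7.714
T = 7.714 / 4.41 = 1.749206… → 1.75

1.75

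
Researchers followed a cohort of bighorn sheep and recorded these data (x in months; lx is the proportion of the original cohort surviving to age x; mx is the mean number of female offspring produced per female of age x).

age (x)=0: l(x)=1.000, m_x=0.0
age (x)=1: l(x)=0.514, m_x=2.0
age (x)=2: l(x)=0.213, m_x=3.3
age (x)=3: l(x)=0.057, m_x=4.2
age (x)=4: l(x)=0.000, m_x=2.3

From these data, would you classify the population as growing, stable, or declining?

growing

R0 = Σ lx·mx = 0 + 1.028 + 0.7029 + 0.2394 + 0 = 1.9703
R0 > 1, so the population is growing.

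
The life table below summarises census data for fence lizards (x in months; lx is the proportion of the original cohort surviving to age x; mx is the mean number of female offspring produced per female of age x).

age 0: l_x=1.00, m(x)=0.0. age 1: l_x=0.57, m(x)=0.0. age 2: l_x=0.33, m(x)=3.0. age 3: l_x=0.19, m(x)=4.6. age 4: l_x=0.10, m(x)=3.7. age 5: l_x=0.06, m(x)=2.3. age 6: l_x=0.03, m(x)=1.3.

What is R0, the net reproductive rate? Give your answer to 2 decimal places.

lx·mx by age: 0, 0, 0.99, 0.874, 0.37, 0.138, 0.039
R0 = Σ lx·mx = 2.411 → 2.41

2.41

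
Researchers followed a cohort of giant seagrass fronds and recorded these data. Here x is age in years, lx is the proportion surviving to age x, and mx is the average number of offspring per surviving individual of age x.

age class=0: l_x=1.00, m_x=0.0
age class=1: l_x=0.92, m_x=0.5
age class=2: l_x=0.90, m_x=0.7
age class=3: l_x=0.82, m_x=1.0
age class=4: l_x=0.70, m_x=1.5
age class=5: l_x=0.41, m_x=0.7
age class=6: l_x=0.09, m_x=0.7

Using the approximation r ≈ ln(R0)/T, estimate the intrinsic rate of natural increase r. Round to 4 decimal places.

R0 = Σ lx·mx = 0 + 0.46 + 0.63 + 0.82 + 1.05 + 0.287 + 0.063 = 3.31
Σ x·lx·mx = 10.193; T = 10.193/3.31 = 3.07946…
r ≈ ln(R0)/T = ln(3.31)/3.07946… = 0.388688… → 0.3887

0.3887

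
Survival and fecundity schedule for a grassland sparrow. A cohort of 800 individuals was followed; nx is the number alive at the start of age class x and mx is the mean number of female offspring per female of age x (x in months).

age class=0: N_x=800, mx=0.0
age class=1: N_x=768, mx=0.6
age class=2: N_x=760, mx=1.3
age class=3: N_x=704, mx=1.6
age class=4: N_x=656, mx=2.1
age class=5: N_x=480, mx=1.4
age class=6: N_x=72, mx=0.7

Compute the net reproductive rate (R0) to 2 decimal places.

5.84

lx = nx/n0 = nx/800: 1, 0.96, 0.95, 0.88, 0.82, 0.6, 0.09
lx·mx by age: 0, 0.576, 1.235, 1.408, 1.722, 0.84, 0.063
R0 = Σ lx·mx = 5.844 → 5.84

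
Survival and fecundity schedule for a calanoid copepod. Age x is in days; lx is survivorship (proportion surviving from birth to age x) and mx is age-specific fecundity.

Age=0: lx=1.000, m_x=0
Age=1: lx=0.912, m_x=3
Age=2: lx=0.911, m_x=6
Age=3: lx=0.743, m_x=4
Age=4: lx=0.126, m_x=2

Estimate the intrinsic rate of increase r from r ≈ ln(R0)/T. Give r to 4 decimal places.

1.1797

R0 = Σ lx·mx = 0 + 2.736 + 5.466 + 2.972 + 0.252 = 11.426
Σ x·lx·mx = 23.592; T = 23.592/11.426 = 2.06476…
r ≈ ln(R0)/T = ln(11.426)/2.06476… = 1.179743… → 1.1797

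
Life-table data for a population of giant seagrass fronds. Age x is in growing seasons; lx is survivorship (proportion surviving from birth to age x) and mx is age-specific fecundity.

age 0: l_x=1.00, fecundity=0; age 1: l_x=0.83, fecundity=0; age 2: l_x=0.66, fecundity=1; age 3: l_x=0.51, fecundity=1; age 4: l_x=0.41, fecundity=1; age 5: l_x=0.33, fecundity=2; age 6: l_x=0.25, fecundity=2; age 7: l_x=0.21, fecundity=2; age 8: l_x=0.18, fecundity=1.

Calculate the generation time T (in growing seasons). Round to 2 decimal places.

4.54

lx·mx: 0, 0, 0.66, 0.51, 0.41, 0.66, 0.5, 0.42, 0.18 → R0 = 3.34
x·lx·mx: 0, 0, 1.32, 1.53, 1.64, 3.3, 3, 2.94, 1.44 → Σ = 15.17
T = 15.17 / 3.34 = 4.541916… → 4.54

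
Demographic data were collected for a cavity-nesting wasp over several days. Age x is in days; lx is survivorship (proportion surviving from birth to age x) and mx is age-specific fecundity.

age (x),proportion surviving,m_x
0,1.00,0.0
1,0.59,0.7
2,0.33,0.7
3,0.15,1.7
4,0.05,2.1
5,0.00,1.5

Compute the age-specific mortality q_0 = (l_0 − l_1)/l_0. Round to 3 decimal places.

0.410

q_0 = (l_0 − l_1) / l_0 = (1 − 0.59) / 1
     = 0.41 / 1 = 0.41 → 0.410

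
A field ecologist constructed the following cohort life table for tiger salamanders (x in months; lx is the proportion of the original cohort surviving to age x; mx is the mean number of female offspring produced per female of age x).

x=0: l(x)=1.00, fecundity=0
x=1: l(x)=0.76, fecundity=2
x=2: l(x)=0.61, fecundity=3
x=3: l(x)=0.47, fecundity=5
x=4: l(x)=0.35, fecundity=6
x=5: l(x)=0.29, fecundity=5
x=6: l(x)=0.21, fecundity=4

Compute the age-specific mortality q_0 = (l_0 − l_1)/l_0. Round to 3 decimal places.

q_0 = (l_0 − l_1) / l_0 = (1 − 0.76) / 1
     = 0.24 / 1 = 0.24 → 0.240

0.240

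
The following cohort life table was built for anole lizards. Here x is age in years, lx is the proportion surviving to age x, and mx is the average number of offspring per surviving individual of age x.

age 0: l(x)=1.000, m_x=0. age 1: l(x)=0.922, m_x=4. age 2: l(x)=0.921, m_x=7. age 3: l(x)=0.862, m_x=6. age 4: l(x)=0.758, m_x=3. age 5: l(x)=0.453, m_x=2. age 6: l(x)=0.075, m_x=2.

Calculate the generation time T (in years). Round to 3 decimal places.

lx·mx: 0, 3.688, 6.447, 5.172, 2.274, 0.906, 0.15 → R0 = 18.637
x·lx·mx: 0, 3.688, 12.894, 15.516, 9.096, 4.53, 0.9 → Σ = 46.624
T = 46.624 / 18.637 = 2.50169… → 2.502

2.502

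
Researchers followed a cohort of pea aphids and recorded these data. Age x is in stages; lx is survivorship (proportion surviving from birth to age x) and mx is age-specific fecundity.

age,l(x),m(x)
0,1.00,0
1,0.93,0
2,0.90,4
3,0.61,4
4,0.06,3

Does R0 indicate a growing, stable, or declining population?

growing

R0 = Σ lx·mx = 0 + 0 + 3.6 + 2.44 + 0.18 = 6.22
R0 > 1, so the population is growing.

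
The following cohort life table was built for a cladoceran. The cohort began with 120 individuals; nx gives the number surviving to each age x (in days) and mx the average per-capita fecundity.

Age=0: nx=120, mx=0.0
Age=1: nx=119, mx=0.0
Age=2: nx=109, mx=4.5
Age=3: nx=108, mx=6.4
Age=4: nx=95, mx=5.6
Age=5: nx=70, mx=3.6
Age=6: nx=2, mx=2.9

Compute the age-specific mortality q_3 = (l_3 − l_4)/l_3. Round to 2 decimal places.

lx = nx/n0 = nx/120: 1, 0.99167…, 0.90833…, 0.9, 0.79167…, 0.58333…, 0.01667…
q_3 = (l_3 − l_4) / l_3 = (0.9 − 0.791667…) / 0.9
     = 0.108333… / 0.9 = 0.12037… → 0.12

0.12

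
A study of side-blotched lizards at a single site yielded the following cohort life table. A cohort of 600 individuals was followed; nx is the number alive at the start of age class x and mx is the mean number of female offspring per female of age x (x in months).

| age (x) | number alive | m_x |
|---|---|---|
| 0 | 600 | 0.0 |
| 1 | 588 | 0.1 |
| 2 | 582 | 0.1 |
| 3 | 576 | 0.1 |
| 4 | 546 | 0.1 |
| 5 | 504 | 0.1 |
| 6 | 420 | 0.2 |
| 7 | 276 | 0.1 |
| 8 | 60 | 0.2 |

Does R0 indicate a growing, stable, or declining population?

declining

lx = nx/n0 = nx/600: 1, 0.98, 0.97, 0.96, 0.91, 0.84, 0.7, 0.46, 0.1
R0 = Σ lx·mx = 0 + 0.098 + 0.097 + 0.096 + 0.091 + 0.084 + 0.14 + 0.046 + 0.02 = 0.672
R0 < 1, so the population is declining.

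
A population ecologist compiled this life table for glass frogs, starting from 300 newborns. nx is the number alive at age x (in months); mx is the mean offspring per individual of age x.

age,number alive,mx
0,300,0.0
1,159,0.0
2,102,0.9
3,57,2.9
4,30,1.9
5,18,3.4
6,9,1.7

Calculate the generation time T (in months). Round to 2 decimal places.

lx = nx/n0 = nx/300: 1, 0.53, 0.34, 0.19, 0.1, 0.06, 0.03
lx·mx: 0, 0, 0.306, 0.551, 0.19, 0.204, 0.051 → R0 = 1.302
x·lx·mx: 0, 0, 0.612, 1.653, 0.76, 1.02, 0.306 → Σ = 4.351
T = 4.351 / 1.302 = 3.341782… → 3.34

3.34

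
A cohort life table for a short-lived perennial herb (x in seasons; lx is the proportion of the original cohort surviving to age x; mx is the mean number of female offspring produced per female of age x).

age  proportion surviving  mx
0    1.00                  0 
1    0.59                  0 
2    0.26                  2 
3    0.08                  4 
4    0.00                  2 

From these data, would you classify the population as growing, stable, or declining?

declining

R0 = Σ lx·mx = 0 + 0 + 0.52 + 0.32 + 0 = 0.84
R0 < 1, so the population is declining.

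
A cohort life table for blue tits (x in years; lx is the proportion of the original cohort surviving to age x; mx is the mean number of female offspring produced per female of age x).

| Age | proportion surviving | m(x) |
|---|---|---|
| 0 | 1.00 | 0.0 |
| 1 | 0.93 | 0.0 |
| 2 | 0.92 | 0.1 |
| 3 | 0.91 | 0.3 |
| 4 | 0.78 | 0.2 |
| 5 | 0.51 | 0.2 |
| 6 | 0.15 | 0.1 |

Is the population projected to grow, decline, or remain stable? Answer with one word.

R0 = Σ lx·mx = 0 + 0 + 0.092 + 0.273 + 0.156 + 0.102 + 0.015 = 0.638
R0 < 1, so the population is declining.

declining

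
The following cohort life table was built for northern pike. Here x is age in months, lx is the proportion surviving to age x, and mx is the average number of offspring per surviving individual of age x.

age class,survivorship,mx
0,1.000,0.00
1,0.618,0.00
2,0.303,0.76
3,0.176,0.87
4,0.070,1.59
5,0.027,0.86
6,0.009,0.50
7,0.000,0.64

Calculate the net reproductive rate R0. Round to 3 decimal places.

0.522

lx·mx by age: 0, 0, 0.23028, 0.15312, 0.1113, 0.02322, 0.0045, 0
R0 = Σ lx·mx = 0.52242 → 0.522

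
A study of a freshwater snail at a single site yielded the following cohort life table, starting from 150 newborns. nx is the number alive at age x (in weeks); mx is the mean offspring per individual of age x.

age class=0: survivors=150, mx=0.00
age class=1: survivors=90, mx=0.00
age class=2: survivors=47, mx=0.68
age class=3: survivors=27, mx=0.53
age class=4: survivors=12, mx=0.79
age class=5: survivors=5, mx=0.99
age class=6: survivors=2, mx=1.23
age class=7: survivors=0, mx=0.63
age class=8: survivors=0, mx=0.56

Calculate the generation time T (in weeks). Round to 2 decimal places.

2.92

lx = nx/n0 = nx/150: 1, 0.6, 0.31333…, 0.18, 0.08, 0.03333…, 0.01333…, 0, 0
lx·mx: 0, 0, 0.213067…, 0.0954, 0.0632, 0.033…, 0.0164…, 0, 0 → R0 = 0.421067…
x·lx·mx: 0, 0, 0.426133…, 0.2862, 0.2528, 0.165…, 0.0984…, 0, 0 → Σ = 1.228533…
T = 1.228533… / 0.421067… = 2.917669… → 2.92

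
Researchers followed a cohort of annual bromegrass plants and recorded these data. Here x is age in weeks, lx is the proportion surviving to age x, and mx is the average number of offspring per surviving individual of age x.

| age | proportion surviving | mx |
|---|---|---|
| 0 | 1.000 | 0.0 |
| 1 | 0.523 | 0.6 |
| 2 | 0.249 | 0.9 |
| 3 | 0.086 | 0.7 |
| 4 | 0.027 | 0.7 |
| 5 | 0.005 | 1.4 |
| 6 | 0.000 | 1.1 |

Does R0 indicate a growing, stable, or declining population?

R0 = Σ lx·mx = 0 + 0.3138 + 0.2241 + 0.0602 + 0.0189 + 0.007 + 0 = 0.624
R0 < 1, so the population is declining.

declining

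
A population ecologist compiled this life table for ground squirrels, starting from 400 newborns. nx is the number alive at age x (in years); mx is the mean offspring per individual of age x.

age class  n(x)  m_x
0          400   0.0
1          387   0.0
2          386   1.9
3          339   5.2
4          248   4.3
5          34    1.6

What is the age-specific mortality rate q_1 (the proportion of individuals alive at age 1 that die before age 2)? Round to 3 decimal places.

0.003

lx = nx/n0 = nx/400: 1, 0.9675, 0.965, 0.8475, 0.62, 0.085
q_1 = (l_1 − l_2) / l_1 = (0.9675 − 0.965) / 0.9675
     = 0.0025 / 0.9675 = 0.002584… → 0.003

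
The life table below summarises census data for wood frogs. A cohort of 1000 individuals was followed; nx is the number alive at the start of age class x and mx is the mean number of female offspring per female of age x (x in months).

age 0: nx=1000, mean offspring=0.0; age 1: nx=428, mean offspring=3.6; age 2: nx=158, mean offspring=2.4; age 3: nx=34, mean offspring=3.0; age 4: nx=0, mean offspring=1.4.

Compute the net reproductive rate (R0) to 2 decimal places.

2.02

lx = nx/n0 = nx/1000: 1, 0.428, 0.158, 0.034, 0
lx·mx by age: 0, 1.5408, 0.3792, 0.102, 0
R0 = Σ lx·mx = 2.022 → 2.02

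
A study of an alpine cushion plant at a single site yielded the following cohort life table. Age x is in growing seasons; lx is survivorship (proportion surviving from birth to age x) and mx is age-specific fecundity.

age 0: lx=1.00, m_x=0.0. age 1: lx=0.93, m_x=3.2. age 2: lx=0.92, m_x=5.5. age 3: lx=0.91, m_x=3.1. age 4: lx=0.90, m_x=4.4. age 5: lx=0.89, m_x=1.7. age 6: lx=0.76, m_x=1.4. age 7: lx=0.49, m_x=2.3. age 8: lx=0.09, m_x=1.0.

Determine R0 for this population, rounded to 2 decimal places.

lx·mx by age: 0, 2.976, 5.06, 2.821, 3.96, 1.513, 1.064, 1.127, 0.09
R0 = Σ lx·mx = 18.611 → 18.61

18.61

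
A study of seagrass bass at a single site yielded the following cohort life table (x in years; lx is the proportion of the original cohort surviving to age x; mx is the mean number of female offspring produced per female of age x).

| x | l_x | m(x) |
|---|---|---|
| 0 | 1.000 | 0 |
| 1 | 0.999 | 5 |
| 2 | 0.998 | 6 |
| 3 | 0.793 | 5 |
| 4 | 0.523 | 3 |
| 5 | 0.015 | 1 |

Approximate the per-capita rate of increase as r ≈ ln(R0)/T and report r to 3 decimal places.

1.317

R0 = Σ lx·mx = 0 + 4.995 + 5.988 + 3.965 + 1.569 + 0.015 = 16.532
Σ x·lx·mx = 35.217; T = 35.217/16.532 = 2.13023…
r ≈ ln(R0)/T = ln(16.532)/2.13023… = 1.3169… → 1.317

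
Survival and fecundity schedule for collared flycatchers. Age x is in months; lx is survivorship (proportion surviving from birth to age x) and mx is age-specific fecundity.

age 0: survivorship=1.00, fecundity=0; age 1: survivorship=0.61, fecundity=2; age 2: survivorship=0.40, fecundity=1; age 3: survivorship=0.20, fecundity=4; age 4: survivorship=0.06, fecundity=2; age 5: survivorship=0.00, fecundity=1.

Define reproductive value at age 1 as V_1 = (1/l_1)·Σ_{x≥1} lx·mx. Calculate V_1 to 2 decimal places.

lx·mx for x ≥ 1: 1.22, 0.4, 0.8, 0.12, 0 → sum = 2.54
V_1 = 2.54 / l_1 = 2.54 / 0.61 = 4.163934… → 4.16

4.16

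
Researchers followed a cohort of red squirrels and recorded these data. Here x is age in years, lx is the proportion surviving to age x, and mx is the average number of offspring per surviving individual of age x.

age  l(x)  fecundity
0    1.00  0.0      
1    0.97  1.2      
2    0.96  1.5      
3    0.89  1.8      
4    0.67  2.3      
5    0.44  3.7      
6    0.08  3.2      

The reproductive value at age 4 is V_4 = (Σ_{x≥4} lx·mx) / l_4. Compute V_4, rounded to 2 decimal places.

5.11

lx·mx for x ≥ 4: 1.541, 1.628, 0.256 → sum = 3.425
V_4 = 3.425 / l_4 = 3.425 / 0.67 = 5.11194… → 5.11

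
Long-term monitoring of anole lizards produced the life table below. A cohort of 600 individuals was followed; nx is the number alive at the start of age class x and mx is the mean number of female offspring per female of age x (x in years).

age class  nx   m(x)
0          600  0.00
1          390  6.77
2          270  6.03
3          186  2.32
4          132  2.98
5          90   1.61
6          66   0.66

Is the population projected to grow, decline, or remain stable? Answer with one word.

lx = nx/n0 = nx/600: 1, 0.65, 0.45, 0.31, 0.22, 0.15, 0.11
R0 = Σ lx·mx = 0 + 4.4005 + 2.7135 + 0.7192 + 0.6556 + 0.2415 + 0.0726 = 8.8029
R0 > 1, so the population is growing.

growing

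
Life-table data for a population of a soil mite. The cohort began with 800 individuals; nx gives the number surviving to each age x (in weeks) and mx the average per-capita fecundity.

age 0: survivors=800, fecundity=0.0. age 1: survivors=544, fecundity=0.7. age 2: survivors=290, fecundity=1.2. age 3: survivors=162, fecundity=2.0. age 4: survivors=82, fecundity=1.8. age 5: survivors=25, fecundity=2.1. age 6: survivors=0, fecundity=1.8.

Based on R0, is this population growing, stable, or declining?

growing

lx = nx/n0 = nx/800: 1, 0.68, 0.3625, 0.2025, 0.1025, 0.03125, 0
R0 = Σ lx·mx = 0 + 0.476 + 0.435 + 0.405 + 0.1845 + 0.065625 + 0 = 1.566125
R0 > 1, so the population is growing.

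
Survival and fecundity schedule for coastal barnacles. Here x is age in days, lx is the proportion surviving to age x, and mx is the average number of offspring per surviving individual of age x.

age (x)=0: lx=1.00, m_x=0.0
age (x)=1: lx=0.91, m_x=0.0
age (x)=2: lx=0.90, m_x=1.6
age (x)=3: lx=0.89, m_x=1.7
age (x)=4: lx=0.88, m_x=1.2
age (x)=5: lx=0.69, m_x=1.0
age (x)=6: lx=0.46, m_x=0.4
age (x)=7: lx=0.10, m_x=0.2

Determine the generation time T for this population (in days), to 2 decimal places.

lx·mx: 0, 0, 1.44, 1.513, 1.056, 0.69, 0.184, 0.02 → R0 = 4.903
x·lx·mx: 0, 0, 2.88, 4.539, 4.224, 3.45, 1.104, 0.14 → Σ = 16.337
T = 16.337 / 4.903 = 3.332042… → 3.33

3.33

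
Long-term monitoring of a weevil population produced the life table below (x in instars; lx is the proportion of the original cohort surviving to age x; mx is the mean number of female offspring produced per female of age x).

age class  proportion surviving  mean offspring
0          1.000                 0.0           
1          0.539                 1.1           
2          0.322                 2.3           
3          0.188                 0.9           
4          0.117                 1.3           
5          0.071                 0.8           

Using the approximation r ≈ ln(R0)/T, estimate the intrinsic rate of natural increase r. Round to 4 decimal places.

R0 = Σ lx·mx = 0 + 0.5929 + 0.7406 + 0.1692 + 0.1521 + 0.0568 = 1.7116
Σ x·lx·mx = 3.4741; T = 3.4741/1.7116 = 2.02974…
r ≈ ln(R0)/T = ln(1.7116)/2.02974… = 0.264777… → 0.2648

0.2648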